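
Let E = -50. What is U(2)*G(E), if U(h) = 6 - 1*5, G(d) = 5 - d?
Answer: 55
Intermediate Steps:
U(h) = 1 (U(h) = 6 - 5 = 1)
U(2)*G(E) = 1*(5 - 1*(-50)) = 1*(5 + 50) = 1*55 = 55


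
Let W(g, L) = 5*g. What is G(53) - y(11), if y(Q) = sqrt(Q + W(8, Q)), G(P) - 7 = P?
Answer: 60 - sqrt(51) ≈ 52.859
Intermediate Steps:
G(P) = 7 + P
y(Q) = sqrt(40 + Q) (y(Q) = sqrt(Q + 5*8) = sqrt(Q + 40) = sqrt(40 + Q))
G(53) - y(11) = (7 + 53) - sqrt(40 + 11) = 60 - sqrt(51)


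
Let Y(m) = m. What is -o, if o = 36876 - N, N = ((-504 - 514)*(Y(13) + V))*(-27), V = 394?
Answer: 11149926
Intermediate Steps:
N = 11186802 (N = ((-504 - 514)*(13 + 394))*(-27) = -1018*407*(-27) = -414326*(-27) = 11186802)
o = -11149926 (o = 36876 - 1*11186802 = 36876 - 11186802 = -11149926)
-o = -1*(-11149926) = 11149926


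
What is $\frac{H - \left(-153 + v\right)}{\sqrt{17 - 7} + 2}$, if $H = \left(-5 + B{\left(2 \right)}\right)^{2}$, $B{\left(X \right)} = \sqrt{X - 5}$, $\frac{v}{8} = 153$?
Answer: $\frac{1049}{3} - \frac{1049 \sqrt{10}}{6} - \frac{5 i \sqrt{30}}{3} + \frac{10 i \sqrt{3}}{3} \approx -203.2 - 3.3552 i$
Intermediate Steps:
$v = 1224$ ($v = 8 \cdot 153 = 1224$)
$B{\left(X \right)} = \sqrt{-5 + X}$
$H = \left(-5 + i \sqrt{3}\right)^{2}$ ($H = \left(-5 + \sqrt{-5 + 2}\right)^{2} = \left(-5 + \sqrt{-3}\right)^{2} = \left(-5 + i \sqrt{3}\right)^{2} \approx 22.0 - 17.32 i$)
$\frac{H - \left(-153 + v\right)}{\sqrt{17 - 7} + 2} = \frac{\left(5 - i \sqrt{3}\right)^{2} + \left(153 - 1224\right)}{\sqrt{17 - 7} + 2} = \frac{\left(5 - i \sqrt{3}\right)^{2} + \left(153 - 1224\right)}{\sqrt{10} + 2} = \frac{\left(5 - i \sqrt{3}\right)^{2} - 1071}{2 + \sqrt{10}} = \frac{-1071 + \left(5 - i \sqrt{3}\right)^{2}}{2 + \sqrt{10}}$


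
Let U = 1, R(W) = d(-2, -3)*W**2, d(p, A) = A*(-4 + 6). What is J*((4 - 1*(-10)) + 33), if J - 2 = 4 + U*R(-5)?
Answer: -6768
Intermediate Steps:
d(p, A) = 2*A (d(p, A) = A*2 = 2*A)
R(W) = -6*W**2 (R(W) = (2*(-3))*W**2 = -6*W**2)
J = -144 (J = 2 + (4 + 1*(-6*(-5)**2)) = 2 + (4 + 1*(-6*25)) = 2 + (4 + 1*(-150)) = 2 + (4 - 150) = 2 - 146 = -144)
J*((4 - 1*(-10)) + 33) = -144*((4 - 1*(-10)) + 33) = -144*((4 + 10) + 33) = -144*(14 + 33) = -144*47 = -6768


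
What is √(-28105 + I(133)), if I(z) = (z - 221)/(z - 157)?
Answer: 4*I*√15807/3 ≈ 167.63*I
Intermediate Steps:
I(z) = (-221 + z)/(-157 + z)
√(-28105 + I(133)) = √(-28105 + (-221 + 133)/(-157 + 133)) = √(-28105 - 88/(-24)) = √(-28105 - 1/24*(-88)) = √(-28105 + 11/3) = √(-84304/3) = 4*I*√15807/3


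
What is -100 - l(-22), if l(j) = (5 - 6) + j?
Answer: -77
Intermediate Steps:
l(j) = -1 + j
-100 - l(-22) = -100 - (-1 - 22) = -100 - 1*(-23) = -100 + 23 = -77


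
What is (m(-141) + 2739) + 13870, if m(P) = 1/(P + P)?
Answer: 4683737/282 ≈ 16609.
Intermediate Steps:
m(P) = 1/(2*P)
(m(-141) + 2739) + 13870 = ((½)/(-141) + 2739) + 13870 = ((½)*(-1/141) + 2739) + 13870 = (-1/282 + 2739) + 13870 = 772397/282 + 13870 = 4683737/282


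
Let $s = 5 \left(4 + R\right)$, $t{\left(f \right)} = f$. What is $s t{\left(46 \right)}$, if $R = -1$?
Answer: $690$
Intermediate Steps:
$s = 15$ ($s = 5 \left(4 - 1\right) = 5 \cdot 3 = 15$)
$s t{\left(46 \right)} = 15 \cdot 46 = 690$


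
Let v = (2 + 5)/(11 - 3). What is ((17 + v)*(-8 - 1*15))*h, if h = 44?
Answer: -36179/2 ≈ -18090.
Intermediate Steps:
v = 7/8 ≈ 0.87500
((17 + v)*(-8 - 1*15))*h = ((17 + 7/8)*(-8 - 1*15))*44 = (143*(-8 - 15)/8)*44 = ((143/8)*(-23))*44 = -3289/8*44 = -36179/2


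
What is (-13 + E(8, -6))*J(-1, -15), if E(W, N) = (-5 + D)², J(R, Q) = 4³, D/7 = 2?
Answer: 4352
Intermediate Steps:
D = 14 (D = 7*2 = 14)
J(R, Q) = 64
E(W, N) = 81 (E(W, N) = (-5 + 14)² = 9² = 81)
(-13 + E(8, -6))*J(-1, -15) = (-13 + 81)*64 = 68*64 = 4352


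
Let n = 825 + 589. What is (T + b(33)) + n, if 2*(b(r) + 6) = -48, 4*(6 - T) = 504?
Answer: 1264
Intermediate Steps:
T = -120 (T = 6 - 1/4*504 = 6 - 126 = -120)
b(r) = -30 (b(r) = -6 + (1/2)*(-48) = -6 - 24 = -30)
n = 1414
(T + b(33)) + n = (-120 - 30) + 1414 = -150 + 1414 = 1264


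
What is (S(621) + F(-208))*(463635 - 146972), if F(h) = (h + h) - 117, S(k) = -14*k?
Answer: -2921849501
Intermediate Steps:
F(h) = -117 + 2*h (F(h) = 2*h - 117 = -117 + 2*h)
(S(621) + F(-208))*(463635 - 146972) = (-14*621 + (-117 + 2*(-208)))*(463635 - 146972) = (-8694 + (-117 - 416))*316663 = (-8694 - 533)*316663 = -9227*316663 = -2921849501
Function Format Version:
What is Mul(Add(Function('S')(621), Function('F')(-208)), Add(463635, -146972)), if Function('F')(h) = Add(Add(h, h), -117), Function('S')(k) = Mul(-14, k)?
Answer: -2921849501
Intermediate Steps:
Function('F')(h) = Add(-117, Mul(2, h)) (Function('F')(h) = Add(Mul(2, h), -117) = Add(-117, Mul(2, h)))
Mul(Add(Function('S')(621), Function('F')(-208)), Add(463635, -146972)) = Mul(Add(Mul(-14, 621), Add(-117, Mul(2, -208))), Add(463635, -146972)) = Mul(Add(-8694, Add(-117, -416)), 316663) = Mul(Add(-8694, -533), 316663) = Mul(-9227, 316663) = -2921849501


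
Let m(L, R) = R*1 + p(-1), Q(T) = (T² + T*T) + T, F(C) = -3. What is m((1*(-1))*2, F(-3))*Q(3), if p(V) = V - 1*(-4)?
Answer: 0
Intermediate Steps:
p(V) = 4 + V (p(V) = V + 4 = 4 + V)
Q(T) = T + 2*T² (Q(T) = (T² + T²) + T = 2*T² + T = T + 2*T²)
m(L, R) = 3 + R (m(L, R) = R*1 + (4 - 1) = R + 3 = 3 + R)
m((1*(-1))*2, F(-3))*Q(3) = (3 - 3)*(3*(1 + 2*3)) = 0*(3*(1 + 6)) = 0*(3*7) = 0*21 = 0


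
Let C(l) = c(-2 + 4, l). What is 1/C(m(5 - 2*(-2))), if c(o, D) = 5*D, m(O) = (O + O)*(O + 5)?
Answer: 1/1260 ≈ 0.00079365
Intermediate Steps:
m(O) = 2*O*(5 + O) (m(O) = (2*O)*(5 + O) = 2*O*(5 + O))
C(l) = 5*l
1/C(m(5 - 2*(-2))) = 1/(5*(2*(5 - 2*(-2))*(5 + (5 - 2*(-2))))) = 1/(5*(2*(5 + 4)*(5 + (5 + 4)))) = 1/(5*(2*9*(5 + 9))) = 1/(5*(2*9*14)) = 1/(5*252) = 1/1260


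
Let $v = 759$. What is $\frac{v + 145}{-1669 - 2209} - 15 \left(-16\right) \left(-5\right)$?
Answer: $- \frac{2327252}{1939} \approx -1200.2$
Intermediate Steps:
$\frac{v + 145}{-1669 - 2209} - 15 \left(-16\right) \left(-5\right) = \frac{759 + 145}{-1669 - 2209} - 15 \left(-16\right) \left(-5\right) = \frac{904}{-3878} - \left(-240\right) \left(-5\right) = 904 \left(- \frac{1}{3878}\right) - 1200 = - \frac{452}{1939} - 1200 = - \frac{2327252}{1939}$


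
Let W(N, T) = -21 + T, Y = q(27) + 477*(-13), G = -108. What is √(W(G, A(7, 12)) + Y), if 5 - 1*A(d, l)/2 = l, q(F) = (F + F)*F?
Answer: I*√4778 ≈ 69.123*I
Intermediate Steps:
q(F) = 2*F² (q(F) = (2*F)*F = 2*F²)
A(d, l) = 10 - 2*l
Y = -4743 (Y = 2*27² + 477*(-13) = 2*729 - 6201 = 1458 - 6201 = -4743)
√(W(G, A(7, 12)) + Y) = √((-21 + (10 - 2*12)) - 4743) = √((-21 + (10 - 24)) - 4743) = √((-21 - 14) - 4743) = √(-35 - 4743) = √(-4778) = I*√4778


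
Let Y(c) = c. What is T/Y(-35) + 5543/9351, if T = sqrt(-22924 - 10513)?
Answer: 5543/9351 - I*sqrt(33437)/35 ≈ 0.59277 - 5.2245*I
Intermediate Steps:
T = I*sqrt(33437) (T = sqrt(-33437) = I*sqrt(33437) ≈ 182.86*I)
T/Y(-35) + 5543/9351 = (I*sqrt(33437))/(-35) + 5543/9351 = (I*sqrt(33437))*(-1/35) + 5543*(1/9351) = -I*sqrt(33437)/35 + 5543/9351 = 5543/9351 - I*sqrt(33437)/35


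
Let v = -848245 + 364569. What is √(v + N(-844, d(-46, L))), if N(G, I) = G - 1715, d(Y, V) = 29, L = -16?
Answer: I*√486235 ≈ 697.31*I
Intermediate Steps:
N(G, I) = -1715 + G
v = -483676
√(v + N(-844, d(-46, L))) = √(-483676 + (-1715 - 844)) = √(-483676 - 2559) = √(-486235) = I*√486235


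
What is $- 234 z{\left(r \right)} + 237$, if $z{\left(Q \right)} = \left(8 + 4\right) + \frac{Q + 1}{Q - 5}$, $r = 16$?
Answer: $- \frac{32259}{11} \approx -2932.6$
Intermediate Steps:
$z{\left(Q \right)} = 12 + \frac{1 + Q}{-5 + Q}$
$- 234 z{\left(r \right)} + 237 = - 234 \frac{-59 + 13 \cdot 16}{-5 + 16} + 237 = - 234 \frac{-59 + 208}{11} + 237 = - 234 \cdot \frac{1}{11} \cdot 149 + 237 = \left(-234\right) \frac{149}{11} + 237 = - \frac{34866}{11} + 237 = - \frac{32259}{11}$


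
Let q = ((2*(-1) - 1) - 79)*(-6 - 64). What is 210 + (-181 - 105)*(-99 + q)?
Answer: -1613116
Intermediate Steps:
q = 5740 (q = ((-2 - 1) - 79)*(-70) = (-3 - 79)*(-70) = -82*(-70) = 5740)
210 + (-181 - 105)*(-99 + q) = 210 + (-181 - 105)*(-99 + 5740) = 210 - 286*5641 = 210 - 1613326 = -1613116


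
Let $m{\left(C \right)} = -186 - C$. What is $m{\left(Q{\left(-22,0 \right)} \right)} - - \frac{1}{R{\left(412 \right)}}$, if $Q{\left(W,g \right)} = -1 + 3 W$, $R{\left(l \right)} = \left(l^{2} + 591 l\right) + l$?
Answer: $- \frac{49224111}{413648} \approx -119.0$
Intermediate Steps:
$R{\left(l \right)} = l^{2} + 592 l$
$m{\left(Q{\left(-22,0 \right)} \right)} - - \frac{1}{R{\left(412 \right)}} = \left(-186 - \left(-1 + 3 \left(-22\right)\right)\right) - - \frac{1}{412 \left(592 + 412\right)} = \left(-186 - \left(-1 - 66\right)\right) - - \frac{1}{412 \cdot 1004} = \left(-186 - -67\right) - - \frac{1}{413648} = \left(-186 + 67\right) - \left(-1\right) \frac{1}{413648} = -119 - - \frac{1}{413648} = -119 + \frac{1}{413648} = - \frac{49224111}{413648}$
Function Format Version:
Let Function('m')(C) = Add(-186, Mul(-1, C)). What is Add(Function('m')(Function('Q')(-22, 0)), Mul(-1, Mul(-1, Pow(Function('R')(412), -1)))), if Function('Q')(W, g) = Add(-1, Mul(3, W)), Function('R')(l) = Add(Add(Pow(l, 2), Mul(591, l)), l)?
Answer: Rational(-49224111, 413648) ≈ -119.00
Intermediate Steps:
Function('R')(l) = Add(Pow(l, 2), Mul(592, l))
Add(Function('m')(Function('Q')(-22, 0)), Mul(-1, Mul(-1, Pow(Function('R')(412), -1)))) = Add(Add(-186, Mul(-1, Add(-1, Mul(3, -22)))), Mul(-1, Mul(-1, Pow(Mul(412, Add(592, 412)), -1)))) = Add(Add(-186, Mul(-1, Add(-1, -66))), Mul(-1, Mul(-1, Pow(Mul(412, 1004), -1)))) = Add(Add(-186, Mul(-1, -67)), Mul(-1, Mul(-1, Pow(413648, -1)))) = Add(Add(-186, 67), Mul(-1, Mul(-1, Rational(1, 413648)))) = Add(-119, Mul(-1, Rational(-1, 413648))) = Add(-119, Rational(1, 413648)) = Rational(-49224111, 413648)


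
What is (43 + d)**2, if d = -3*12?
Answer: 49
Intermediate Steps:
d = -36
(43 + d)**2 = (43 - 36)**2 = 7**2 = 49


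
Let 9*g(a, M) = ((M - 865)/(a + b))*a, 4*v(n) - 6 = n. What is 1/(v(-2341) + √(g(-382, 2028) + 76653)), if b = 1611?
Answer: -103309740/46748427653 - 48*√1041472502843/46748427653 ≈ -0.0032578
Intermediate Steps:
v(n) = 3/2 + n/4
g(a, M) = a*(-865 + M)/(9*(1611 + a)) (g(a, M) = (((M - 865)/(a + 1611))*a)/9 = (((-865 + M)/(1611 + a))*a)/9 = (a*(-865 + M)/(1611 + a))/9 = a*(-865 + M)/(9*(1611 + a)))
1/(v(-2341) + √(g(-382, 2028) + 76653)) = 1/((3/2 + (¼)*(-2341)) + √((⅑)*(-382)*(-865 + 2028)/(1611 - 382) + 76653)) = 1/((3/2 - 2341/4) + √((⅑)*(-382)*1163/1229 + 76653)) = 1/(-2335/4 + √((⅑)*(-382)*(1/1229)*1163 + 76653)) = 1/(-2335/4 + √(-444266/11061 + 76653)) = 1/(-2335/4 + √(847414567/11061)) = 1/(-2335/4 + √1041472502843/3687)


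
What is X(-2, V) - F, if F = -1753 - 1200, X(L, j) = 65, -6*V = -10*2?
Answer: 3018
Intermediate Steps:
V = 10/3 (V = -(-5)*2/3 = -1/6*(-20) = 10/3 ≈ 3.3333)
F = -2953
X(-2, V) - F = 65 - 1*(-2953) = 65 + 2953 = 3018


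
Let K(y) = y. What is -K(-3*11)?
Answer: 33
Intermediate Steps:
-K(-3*11) = -(-3)*11 = -1*(-33) = 33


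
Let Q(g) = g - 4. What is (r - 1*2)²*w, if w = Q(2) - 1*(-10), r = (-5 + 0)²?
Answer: 4232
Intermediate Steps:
Q(g) = -4 + g
r = 25 (r = (-5)² = 25)
w = 8 (w = (-4 + 2) - 1*(-10) = -2 + 10 = 8)
(r - 1*2)²*w = (25 - 1*2)²*8 = (25 - 2)²*8 = 23²*8 = 529*8 = 4232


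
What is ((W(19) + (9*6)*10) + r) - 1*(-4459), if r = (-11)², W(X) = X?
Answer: 5139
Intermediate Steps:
r = 121
((W(19) + (9*6)*10) + r) - 1*(-4459) = ((19 + (9*6)*10) + 121) - 1*(-4459) = ((19 + 54*10) + 121) + 4459 = ((19 + 540) + 121) + 4459 = (559 + 121) + 4459 = 680 + 4459 = 5139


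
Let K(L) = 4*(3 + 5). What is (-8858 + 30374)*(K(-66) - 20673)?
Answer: -444111756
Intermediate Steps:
K(L) = 32 (K(L) = 4*8 = 32)
(-8858 + 30374)*(K(-66) - 20673) = (-8858 + 30374)*(32 - 20673) = 21516*(-20641) = -444111756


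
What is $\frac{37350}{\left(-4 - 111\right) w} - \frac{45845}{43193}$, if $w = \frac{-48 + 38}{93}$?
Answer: $\frac{2999606468}{993439} \approx 3019.4$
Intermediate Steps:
$w = - \frac{10}{93}$ ($w = \left(-10\right) \frac{1}{93} = - \frac{10}{93} \approx -0.10753$)
$\frac{37350}{\left(-4 - 111\right) w} - \frac{45845}{43193} = \frac{37350}{\left(-4 - 111\right) \left(- \frac{10}{93}\right)} - \frac{45845}{43193} = \frac{37350}{\left(-115\right) \left(- \frac{10}{93}\right)} - \frac{45845}{43193} = \frac{37350}{\frac{1150}{93}} - \frac{45845}{43193} = 37350 \cdot \frac{93}{1150} - \frac{45845}{43193} = \frac{69471}{23} - \frac{45845}{43193} = \frac{2999606468}{993439}$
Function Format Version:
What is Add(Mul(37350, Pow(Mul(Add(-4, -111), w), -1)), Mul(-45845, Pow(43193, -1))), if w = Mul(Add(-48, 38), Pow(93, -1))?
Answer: Rational(2999606468, 993439) ≈ 3019.4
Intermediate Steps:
w = Rational(-10, 93) (w = Mul(-10, Rational(1, 93)) = Rational(-10, 93) ≈ -0.10753)
Add(Mul(37350, Pow(Mul(Add(-4, -111), w), -1)), Mul(-45845, Pow(43193, -1))) = Add(Mul(37350, Pow(Mul(Add(-4, -111), Rational(-10, 93)), -1)), Mul(-45845, Pow(43193, -1))) = Add(Mul(37350, Pow(Mul(-115, Rational(-10, 93)), -1)), Mul(-45845, Rational(1, 43193))) = Add(Mul(37350, Pow(Rational(1150, 93), -1)), Rational(-45845, 43193)) = Add(Mul(37350, Rational(93, 1150)), Rational(-45845, 43193)) = Add(Rational(69471, 23), Rational(-45845, 43193)) = Rational(2999606468, 993439)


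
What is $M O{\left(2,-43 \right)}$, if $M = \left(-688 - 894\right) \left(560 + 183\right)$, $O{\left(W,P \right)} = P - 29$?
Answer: $84630672$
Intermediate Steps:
$O{\left(W,P \right)} = -29 + P$ ($O{\left(W,P \right)} = P - 29 = -29 + P$)
$M = -1175426$ ($M = \left(-1582\right) 743 = -1175426$)
$M O{\left(2,-43 \right)} = - 1175426 \left(-29 - 43\right) = \left(-1175426\right) \left(-72\right) = 84630672$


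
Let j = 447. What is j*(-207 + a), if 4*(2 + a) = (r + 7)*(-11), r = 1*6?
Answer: -437613/4 ≈ -1.0940e+5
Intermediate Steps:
r = 6
a = -151/4 (a = -2 + ((6 + 7)*(-11))/4 = -2 + (13*(-11))/4 = -2 + (¼)*(-143) = -2 - 143/4 = -151/4 ≈ -37.750)
j*(-207 + a) = 447*(-207 - 151/4) = 447*(-979/4) = -437613/4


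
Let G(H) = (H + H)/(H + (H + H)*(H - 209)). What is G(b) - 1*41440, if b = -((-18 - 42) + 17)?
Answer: -13716642/331 ≈ -41440.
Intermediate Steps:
b = 43 (b = -(-60 + 17) = -1*(-43) = 43)
G(H) = 2*H/(H + 2*H*(-209 + H)) (G(H) = (2*H)/(H + (2*H)*(-209 + H)) = (2*H)/(H + 2*H*(-209 + H)) = 2*H/(H + 2*H*(-209 + H)))
G(b) - 1*41440 = 2/(-417 + 2*43) - 1*41440 = 2/(-417 + 86) - 41440 = 2/(-331) - 41440 = 2*(-1/331) - 41440 = -2/331 - 41440 = -13716642/331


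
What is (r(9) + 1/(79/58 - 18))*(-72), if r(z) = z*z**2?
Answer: -50646744/965 ≈ -52484.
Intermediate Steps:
r(z) = z**3
(r(9) + 1/(79/58 - 18))*(-72) = (9**3 + 1/(79/58 - 18))*(-72) = (729 + 1/(79*(1/58) - 18))*(-72) = (729 + 1/(79/58 - 18))*(-72) = (729 + 1/(-965/58))*(-72) = (729 - 58/965)*(-72) = (703427/965)*(-72) = -50646744/965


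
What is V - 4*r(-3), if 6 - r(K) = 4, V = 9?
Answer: 1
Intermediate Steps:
r(K) = 2 (r(K) = 6 - 1*4 = 6 - 4 = 2)
V - 4*r(-3) = 9 - 4*2 = 9 - 8 = 1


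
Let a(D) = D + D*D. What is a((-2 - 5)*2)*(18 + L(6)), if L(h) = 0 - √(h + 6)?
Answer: 3276 - 364*√3 ≈ 2645.5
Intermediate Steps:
L(h) = -√(6 + h) (L(h) = 0 - √(6 + h) = -√(6 + h))
a(D) = D + D²
a((-2 - 5)*2)*(18 + L(6)) = (((-2 - 5)*2)*(1 + (-2 - 5)*2))*(18 - √(6 + 6)) = ((-7*2)*(1 - 7*2))*(18 - √12) = (-14*(1 - 14))*(18 - 2*√3) = (-14*(-13))*(18 - 2*√3) = 182*(18 - 2*√3) = 3276 - 364*√3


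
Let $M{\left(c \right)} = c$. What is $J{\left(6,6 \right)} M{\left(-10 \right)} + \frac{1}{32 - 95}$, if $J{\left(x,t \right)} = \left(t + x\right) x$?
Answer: $- \frac{45361}{63} \approx -720.02$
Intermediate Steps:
$J{\left(x,t \right)} = x \left(t + x\right)$
$J{\left(6,6 \right)} M{\left(-10 \right)} + \frac{1}{32 - 95} = 6 \left(6 + 6\right) \left(-10\right) + \frac{1}{32 - 95} = 6 \cdot 12 \left(-10\right) + \frac{1}{-63} = 72 \left(-10\right) - \frac{1}{63} = -720 - \frac{1}{63} = - \frac{45361}{63}$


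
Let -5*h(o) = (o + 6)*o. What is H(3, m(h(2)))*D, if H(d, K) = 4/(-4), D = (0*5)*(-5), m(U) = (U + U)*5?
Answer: 0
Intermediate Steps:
h(o) = -o*(6 + o)/5 (h(o) = -(o + 6)*o/5 = -(6 + o)*o/5 = -o*(6 + o)/5)
m(U) = 10*U (m(U) = (2*U)*5 = 10*U)
D = 0 (D = 0*(-5) = 0)
H(d, K) = -1 (H(d, K) = 4*(-¼) = -1)
H(3, m(h(2)))*D = -1*0 = 0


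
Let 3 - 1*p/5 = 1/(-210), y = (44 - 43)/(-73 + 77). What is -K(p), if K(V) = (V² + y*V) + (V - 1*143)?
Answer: -358073/3528 ≈ -101.49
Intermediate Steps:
y = ¼ (y = 1/4 = 1*(¼) = ¼ ≈ 0.25000)
p = 631/42 (p = 15 - 5/(-210) = 15 - 5*(-1/210) = 15 + 1/42 = 631/42 ≈ 15.024)
K(V) = -143 + V² + 5*V/4 (K(V) = (V² + V/4) + (V - 1*143) = (V² + V/4) + (V - 143) = (V² + V/4) + (-143 + V) = -143 + V² + 5*V/4)
-K(p) = -(-143 + (631/42)² + (5/4)*(631/42)) = -(-143 + 398161/1764 + 3155/168) = -1*358073/3528 = -358073/3528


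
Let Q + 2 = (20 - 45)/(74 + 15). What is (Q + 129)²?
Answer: 127193284/7921 ≈ 16058.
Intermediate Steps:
Q = -203/89 (Q = -2 + (20 - 45)/(74 + 15) = -2 - 25/89 = -203/89 ≈ -2.2809)
(Q + 129)² = (-203/89 + 129)² = (11278/89)² = 127193284/7921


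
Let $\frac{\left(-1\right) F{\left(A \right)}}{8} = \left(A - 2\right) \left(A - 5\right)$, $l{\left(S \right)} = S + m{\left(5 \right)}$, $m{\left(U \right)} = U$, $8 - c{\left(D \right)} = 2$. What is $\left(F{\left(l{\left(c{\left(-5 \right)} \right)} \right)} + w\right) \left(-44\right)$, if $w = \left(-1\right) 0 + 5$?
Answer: $18788$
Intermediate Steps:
$c{\left(D \right)} = 6$ ($c{\left(D \right)} = 8 - 2 = 6$)
$l{\left(S \right)} = 5 + S$ ($l{\left(S \right)} = S + 5 = 5 + S$)
$F{\left(A \right)} = - 8 \left(-5 + A\right) \left(-2 + A\right)$ ($F{\left(A \right)} = - 8 \left(A - 2\right) \left(A - 5\right) = - 8 \left(-2 + A\right) \left(-5 + A\right) = - 8 \left(-5 + A\right) \left(-2 + A\right)$)
$w = 5$ ($w = 0 + 5 = 5$)
$\left(F{\left(l{\left(c{\left(-5 \right)} \right)} \right)} + w\right) \left(-44\right) = \left(\left(-80 - 8 \left(5 + 6\right)^{2} + 56 \left(5 + 6\right)\right) + 5\right) \left(-44\right) = \left(\left(-80 - 8 \cdot 11^{2} + 56 \cdot 11\right) + 5\right) \left(-44\right) = \left(\left(-80 - 968 + 616\right) + 5\right) \left(-44\right) = \left(-432 + 5\right) \left(-44\right) = \left(-427\right) \left(-44\right) = 18788$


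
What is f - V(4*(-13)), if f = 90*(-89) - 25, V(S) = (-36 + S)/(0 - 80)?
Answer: -80361/10 ≈ -8036.1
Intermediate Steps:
V(S) = 9/20 - S/80 (V(S) = (-36 + S)/(-80) = (-36 + S)*(-1/80) = 9/20 - S/80)
f = -8035 (f = -8010 - 25 = -8035)
f - V(4*(-13)) = -8035 - (9/20 - (-13)/20) = -8035 - (9/20 - 1/80*(-52)) = -8035 - (9/20 + 13/20) = -8035 - 1*11/10 = -8035 - 11/10 = -80361/10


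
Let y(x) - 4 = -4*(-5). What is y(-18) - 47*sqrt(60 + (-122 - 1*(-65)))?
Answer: 24 - 47*sqrt(3) ≈ -57.406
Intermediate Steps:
y(x) = 24 (y(x) = 4 - 4*(-5) = 4 + 20 = 24)
y(-18) - 47*sqrt(60 + (-122 - 1*(-65))) = 24 - 47*sqrt(60 + (-122 - 1*(-65))) = 24 - 47*sqrt(60 + (-122 + 65)) = 24 - 47*sqrt(60 - 57) = 24 - 47*sqrt(3)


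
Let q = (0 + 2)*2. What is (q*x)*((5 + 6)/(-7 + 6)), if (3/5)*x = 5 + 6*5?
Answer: -7700/3 ≈ -2566.7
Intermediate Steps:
x = 175/3 (x = 5*(5 + 6*5)/3 = 5*(5 + 30)/3 = (5/3)*35 = 175/3 ≈ 58.333)
q = 4 (q = 2*2 = 4)
(q*x)*((5 + 6)/(-7 + 6)) = (4*(175/3))*((5 + 6)/(-7 + 6)) = 700*(11/(-1))/3 = 700*(11*(-1))/3 = (700/3)*(-11) = -7700/3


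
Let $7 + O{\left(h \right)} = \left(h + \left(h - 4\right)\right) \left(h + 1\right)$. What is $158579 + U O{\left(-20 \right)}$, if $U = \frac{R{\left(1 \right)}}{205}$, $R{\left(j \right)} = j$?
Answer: $\frac{32509524}{205} \approx 1.5858 \cdot 10^{5}$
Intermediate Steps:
$O{\left(h \right)} = -7 + \left(1 + h\right) \left(-4 + 2 h\right)$ ($O{\left(h \right)} = -7 + \left(h + \left(h - 4\right)\right) \left(h + 1\right) = -7 + \left(h + \left(-4 + h\right)\right) \left(1 + h\right) = -7 + \left(-4 + 2 h\right) \left(1 + h\right) = -7 + \left(1 + h\right) \left(-4 + 2 h\right)$)
$U = \frac{1}{205}$ ($U = 1 \cdot \frac{1}{205} = \frac{1}{205} \approx 0.0048781$)
$158579 + U O{\left(-20 \right)} = 158579 + \frac{-11 - -40 + 2 \left(-20\right)^{2}}{205} = 158579 + \frac{-11 + 40 + 2 \cdot 400}{205} = 158579 + \frac{-11 + 40 + 800}{205} = 158579 + \frac{1}{205} \cdot 829 = 158579 + \frac{829}{205} = \frac{32509524}{205}$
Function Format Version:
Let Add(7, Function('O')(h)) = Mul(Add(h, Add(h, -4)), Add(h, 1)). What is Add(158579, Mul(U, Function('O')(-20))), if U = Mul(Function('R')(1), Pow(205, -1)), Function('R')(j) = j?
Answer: Rational(32509524, 205) ≈ 1.5858e+5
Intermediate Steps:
Function('O')(h) = Add(-7, Mul(Add(1, h), Add(-4, Mul(2, h)))) (Function('O')(h) = Add(-7, Mul(Add(h, Add(h, -4)), Add(h, 1))) = Add(-7, Mul(Add(h, Add(-4, h)), Add(1, h))) = Add(-7, Mul(Add(-4, Mul(2, h)), Add(1, h))) = Add(-7, Mul(Add(1, h), Add(-4, Mul(2, h)))))
U = Rational(1, 205) (U = Mul(1, Pow(205, -1)) = Mul(1, Rational(1, 205)) = Rational(1, 205) ≈ 0.0048781)
Add(158579, Mul(U, Function('O')(-20))) = Add(158579, Mul(Rational(1, 205), Add(-11, Mul(-2, -20), Mul(2, Pow(-20, 2))))) = Add(158579, Mul(Rational(1, 205), Add(-11, 40, Mul(2, 400)))) = Add(158579, Mul(Rational(1, 205), Add(-11, 40, 800))) = Add(158579, Mul(Rational(1, 205), 829)) = Add(158579, Rational(829, 205)) = Rational(32509524, 205)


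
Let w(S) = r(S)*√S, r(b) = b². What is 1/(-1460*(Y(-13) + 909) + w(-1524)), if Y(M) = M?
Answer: -2555/16059989880602 - 145161*I*√381/256959838089632 ≈ -1.5909e-10 - 1.1027e-8*I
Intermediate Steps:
w(S) = S^(5/2) (w(S) = S²*√S = S^(5/2))
1/(-1460*(Y(-13) + 909) + w(-1524)) = 1/(-1460*(-13 + 909) + (-1524)^(5/2)) = 1/(-1460*896 + 4645152*I*√381) = 1/(-1308160 + 4645152*I*√381)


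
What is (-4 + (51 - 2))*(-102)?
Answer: -4590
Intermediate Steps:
(-4 + (51 - 2))*(-102) = (-4 + 49)*(-102) = 45*(-102) = -4590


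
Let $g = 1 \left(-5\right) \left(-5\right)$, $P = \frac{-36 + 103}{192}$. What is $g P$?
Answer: $\frac{1675}{192} \approx 8.724$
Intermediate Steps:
$P = \frac{67}{192}$ ($P = 67 \cdot \frac{1}{192} = \frac{67}{192} \approx 0.34896$)
$g = 25$ ($g = \left(-5\right) \left(-5\right) = 25$)
$g P = 25 \cdot \frac{67}{192} = \frac{1675}{192}$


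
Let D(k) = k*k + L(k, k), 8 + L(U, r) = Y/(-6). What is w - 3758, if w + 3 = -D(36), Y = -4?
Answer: -15149/3 ≈ -5049.7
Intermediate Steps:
L(U, r) = -22/3 (L(U, r) = -8 - 4/(-6) = -8 - 4*(-1/6) = -8 + 2/3 = -22/3)
D(k) = -22/3 + k**2 (D(k) = k*k - 22/3 = k**2 - 22/3 = -22/3 + k**2)
w = -3875/3 (w = -3 - (-22/3 + 36**2) = -3 - (-22/3 + 1296) = -3 - 1*3866/3 = -3 - 3866/3 = -3875/3 ≈ -1291.7)
w - 3758 = -3875/3 - 3758 = -15149/3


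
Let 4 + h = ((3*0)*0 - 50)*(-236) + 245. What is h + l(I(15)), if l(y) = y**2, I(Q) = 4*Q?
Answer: 15641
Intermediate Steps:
h = 12041 (h = -4 + (((3*0)*0 - 50)*(-236) + 245) = -4 + ((0*0 - 50)*(-236) + 245) = -4 + ((0 - 50)*(-236) + 245) = -4 + (-50*(-236) + 245) = -4 + (11800 + 245) = -4 + 12045 = 12041)
h + l(I(15)) = 12041 + (4*15)**2 = 12041 + 60**2 = 12041 + 3600 = 15641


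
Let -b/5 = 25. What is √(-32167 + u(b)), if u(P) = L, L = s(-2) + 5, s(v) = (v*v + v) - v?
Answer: I*√32158 ≈ 179.33*I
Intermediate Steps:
b = -125 (b = -5*25 = -125)
s(v) = v² (s(v) = (v² + v) - v = (v + v²) - v = v²)
L = 9 (L = (-2)² + 5 = 4 + 5 = 9)
u(P) = 9
√(-32167 + u(b)) = √(-32167 + 9) = √(-32158) = I*√32158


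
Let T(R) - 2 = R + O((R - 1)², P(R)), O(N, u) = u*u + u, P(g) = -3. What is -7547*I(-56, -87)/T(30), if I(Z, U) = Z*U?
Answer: -18384492/19 ≈ -9.6761e+5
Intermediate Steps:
O(N, u) = u + u² (O(N, u) = u² + u = u + u²)
I(Z, U) = U*Z
T(R) = 8 + R (T(R) = 2 + (R - 3*(1 - 3)) = 2 + (R - 3*(-2)) = 2 + (R + 6) = 2 + (6 + R) = 8 + R)
-7547*I(-56, -87)/T(30) = -7547*4872/(8 + 30) = -7547/(38/4872) = -7547/(38*(1/4872)) = -7547/19/2436 = -7547*2436/19 = -18384492/19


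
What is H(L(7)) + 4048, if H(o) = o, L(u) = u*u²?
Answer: 4391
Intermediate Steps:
L(u) = u³
H(L(7)) + 4048 = 7³ + 4048 = 343 + 4048 = 4391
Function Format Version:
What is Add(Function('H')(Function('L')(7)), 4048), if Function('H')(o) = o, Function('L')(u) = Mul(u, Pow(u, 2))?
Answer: 4391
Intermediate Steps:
Function('L')(u) = Pow(u, 3)
Add(Function('H')(Function('L')(7)), 4048) = Add(Pow(7, 3), 4048) = Add(343, 4048) = 4391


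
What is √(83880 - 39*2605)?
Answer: I*√17715 ≈ 133.1*I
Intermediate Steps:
√(83880 - 39*2605) = √(83880 - 1*101595) = √(83880 - 101595) = √(-17715) = I*√17715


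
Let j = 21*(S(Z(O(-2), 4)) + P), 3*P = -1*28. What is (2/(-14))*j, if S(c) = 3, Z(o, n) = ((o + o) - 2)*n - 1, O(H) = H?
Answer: 19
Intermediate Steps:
Z(o, n) = -1 + n*(-2 + 2*o) (Z(o, n) = (2*o - 2)*n - 1 = (-2 + 2*o)*n - 1 = n*(-2 + 2*o) - 1 = -1 + n*(-2 + 2*o))
P = -28/3 (P = (-1*28)/3 = (1/3)*(-28) = -28/3 ≈ -9.3333)
j = -133 (j = 21*(3 - 28/3) = 21*(-19/3) = -133)
(2/(-14))*j = (2/(-14))*(-133) = (2*(-1/14))*(-133) = -1/7*(-133) = 19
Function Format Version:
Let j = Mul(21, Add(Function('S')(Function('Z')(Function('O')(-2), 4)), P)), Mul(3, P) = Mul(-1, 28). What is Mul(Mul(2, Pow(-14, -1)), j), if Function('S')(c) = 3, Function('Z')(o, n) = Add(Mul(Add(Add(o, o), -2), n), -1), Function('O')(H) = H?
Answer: 19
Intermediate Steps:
Function('Z')(o, n) = Add(-1, Mul(n, Add(-2, Mul(2, o)))) (Function('Z')(o, n) = Add(Mul(Add(Mul(2, o), -2), n), -1) = Add(Mul(Add(-2, Mul(2, o)), n), -1) = Add(Mul(n, Add(-2, Mul(2, o))), -1) = Add(-1, Mul(n, Add(-2, Mul(2, o)))))
P = Rational(-28, 3) (P = Mul(Rational(1, 3), Mul(-1, 28)) = Mul(Rational(1, 3), -28) = Rational(-28, 3) ≈ -9.3333)
j = -133 (j = Mul(21, Add(3, Rational(-28, 3))) = Mul(21, Rational(-19, 3)) = -133)
Mul(Mul(2, Pow(-14, -1)), j) = Mul(Mul(2, Pow(-14, -1)), -133) = Mul(Mul(2, Rational(-1, 14)), -133) = Mul(Rational(-1, 7), -133) = 19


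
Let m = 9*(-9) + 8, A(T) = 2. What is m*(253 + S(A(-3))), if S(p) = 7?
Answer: -18980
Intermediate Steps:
m = -73 (m = -81 + 8 = -73)
m*(253 + S(A(-3))) = -73*(253 + 7) = -73*260 = -18980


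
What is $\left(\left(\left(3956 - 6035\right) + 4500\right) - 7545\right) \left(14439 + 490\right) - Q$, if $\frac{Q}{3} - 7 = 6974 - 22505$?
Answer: $-76449624$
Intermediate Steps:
$Q = -46572$ ($Q = 21 + 3 \left(6974 - 22505\right) = 21 + 3 \left(-15531\right) = 21 - 46593 = -46572$)
$\left(\left(\left(3956 - 6035\right) + 4500\right) - 7545\right) \left(14439 + 490\right) - Q = \left(\left(\left(3956 - 6035\right) + 4500\right) - 7545\right) \left(14439 + 490\right) - -46572 = \left(\left(-2079 + 4500\right) - 7545\right) 14929 + 46572 = \left(2421 - 7545\right) 14929 + 46572 = \left(-5124\right) 14929 + 46572 = -76496196 + 46572 = -76449624$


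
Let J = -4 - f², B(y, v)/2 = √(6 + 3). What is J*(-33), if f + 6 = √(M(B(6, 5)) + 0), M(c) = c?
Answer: 1518 - 396*√6 ≈ 548.00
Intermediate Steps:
B(y, v) = 6 (B(y, v) = 2*√(6 + 3) = 2*√9 = 2*3 = 6)
f = -6 + √6 (f = -6 + √(6 + 0) = -6 + √6 ≈ -3.5505)
J = -4 - (-6 + √6)² ≈ -16.606
J*(-33) = (-46 + 12*√6)*(-33) = 1518 - 396*√6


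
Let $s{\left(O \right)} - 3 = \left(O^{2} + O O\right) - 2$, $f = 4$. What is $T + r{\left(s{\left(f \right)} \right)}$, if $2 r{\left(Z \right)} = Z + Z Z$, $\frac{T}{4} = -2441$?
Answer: $-9203$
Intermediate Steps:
$T = -9764$ ($T = 4 \left(-2441\right) = -9764$)
$s{\left(O \right)} = 1 + 2 O^{2}$ ($s{\left(O \right)} = 3 - \left(2 - O^{2} - O O\right) = 3 + \left(\left(O^{2} + O^{2}\right) - 2\right) = 3 + \left(2 O^{2} - 2\right) = 3 + \left(-2 + 2 O^{2}\right) = 1 + 2 O^{2}$)
$r{\left(Z \right)} = \frac{Z}{2} + \frac{Z^{2}}{2}$ ($r{\left(Z \right)} = \frac{Z + Z Z}{2} = \frac{Z + Z^{2}}{2} = \frac{Z}{2} + \frac{Z^{2}}{2}$)
$T + r{\left(s{\left(f \right)} \right)} = -9764 + \frac{\left(1 + 2 \cdot 4^{2}\right) \left(1 + \left(1 + 2 \cdot 4^{2}\right)\right)}{2} = -9764 + \frac{\left(1 + 2 \cdot 16\right) \left(1 + \left(1 + 2 \cdot 16\right)\right)}{2} = -9764 + \frac{\left(1 + 32\right) \left(1 + \left(1 + 32\right)\right)}{2} = -9764 + \frac{1}{2} \cdot 33 \left(1 + 33\right) = -9764 + \frac{1}{2} \cdot 33 \cdot 34 = -9764 + 561 = -9203$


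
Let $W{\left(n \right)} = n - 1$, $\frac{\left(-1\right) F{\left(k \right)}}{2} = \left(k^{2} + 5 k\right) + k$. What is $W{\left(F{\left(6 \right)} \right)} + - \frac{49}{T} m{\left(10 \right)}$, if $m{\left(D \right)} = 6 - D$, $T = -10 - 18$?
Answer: $-152$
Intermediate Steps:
$T = -28$
$F{\left(k \right)} = - 12 k - 2 k^{2}$ ($F{\left(k \right)} = - 2 \left(\left(k^{2} + 5 k\right) + k\right) = - 2 \left(k^{2} + 6 k\right) = - 12 k - 2 k^{2}$)
$W{\left(n \right)} = -1 + n$
$W{\left(F{\left(6 \right)} \right)} + - \frac{49}{T} m{\left(10 \right)} = \left(-1 - 12 \left(6 + 6\right)\right) + - \frac{49}{-28} \left(6 - 10\right) = \left(-1 - 12 \cdot 12\right) + \left(-49\right) \left(- \frac{1}{28}\right) \left(6 - 10\right) = \left(-1 - 144\right) + \frac{7}{4} \left(-4\right) = -145 - 7 = -152$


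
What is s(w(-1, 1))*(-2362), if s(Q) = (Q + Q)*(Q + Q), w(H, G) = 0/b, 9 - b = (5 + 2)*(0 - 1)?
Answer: 0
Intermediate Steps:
b = 16 (b = 9 - (5 + 2)*(0 - 1) = 9 - 7*(-1) = 9 - 1*(-7) = 9 + 7 = 16)
w(H, G) = 0 (w(H, G) = 0/16 = 0*(1/16) = 0)
s(Q) = 4*Q**2 (s(Q) = (2*Q)*(2*Q) = 4*Q**2)
s(w(-1, 1))*(-2362) = (4*0**2)*(-2362) = (4*0)*(-2362) = 0*(-2362) = 0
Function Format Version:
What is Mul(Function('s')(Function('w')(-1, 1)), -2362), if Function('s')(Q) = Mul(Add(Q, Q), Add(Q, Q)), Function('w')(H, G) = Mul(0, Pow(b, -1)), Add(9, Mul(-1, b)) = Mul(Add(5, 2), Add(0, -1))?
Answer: 0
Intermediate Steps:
b = 16 (b = Add(9, Mul(-1, Mul(Add(5, 2), Add(0, -1)))) = Add(9, Mul(-1, Mul(7, -1))) = Add(9, Mul(-1, -7)) = Add(9, 7) = 16)
Function('w')(H, G) = 0 (Function('w')(H, G) = Mul(0, Pow(16, -1)) = Mul(0, Rational(1, 16)) = 0)
Function('s')(Q) = Mul(4, Pow(Q, 2)) (Function('s')(Q) = Mul(Mul(2, Q), Mul(2, Q)) = Mul(4, Pow(Q, 2)))
Mul(Function('s')(Function('w')(-1, 1)), -2362) = Mul(Mul(4, Pow(0, 2)), -2362) = Mul(Mul(4, 0), -2362) = Mul(0, -2362) = 0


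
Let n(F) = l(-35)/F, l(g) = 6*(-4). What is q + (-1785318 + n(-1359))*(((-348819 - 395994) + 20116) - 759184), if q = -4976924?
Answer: 400028362860318/151 ≈ 2.6492e+12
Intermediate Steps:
l(g) = -24
n(F) = -24/F
q + (-1785318 + n(-1359))*(((-348819 - 395994) + 20116) - 759184) = -4976924 + (-1785318 - 24/(-1359))*(((-348819 - 395994) + 20116) - 759184) = -4976924 + (-1785318 - 24*(-1/1359))*((-744813 + 20116) - 759184) = -4976924 + (-1785318 + 8/453)*(-724697 - 759184) = -4976924 - 808749046/453*(-1483881) = -4976924 + 400029114375842/151 = 400028362860318/151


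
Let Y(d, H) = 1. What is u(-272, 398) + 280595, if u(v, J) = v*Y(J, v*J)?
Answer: 280323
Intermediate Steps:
u(v, J) = v (u(v, J) = v*1 = v)
u(-272, 398) + 280595 = -272 + 280595 = 280323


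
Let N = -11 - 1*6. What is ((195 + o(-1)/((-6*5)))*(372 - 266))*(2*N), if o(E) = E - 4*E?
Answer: -3512098/5 ≈ -7.0242e+5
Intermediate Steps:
o(E) = -3*E
N = -17 (N = -11 - 6 = -17)
((195 + o(-1)/((-6*5)))*(372 - 266))*(2*N) = ((195 + (-3*(-1))/((-6*5)))*(372 - 266))*(2*(-17)) = ((195 + 3/(-30))*106)*(-34) = ((195 + 3*(-1/30))*106)*(-34) = ((195 - ⅒)*106)*(-34) = ((1949/10)*106)*(-34) = (103297/5)*(-34) = -3512098/5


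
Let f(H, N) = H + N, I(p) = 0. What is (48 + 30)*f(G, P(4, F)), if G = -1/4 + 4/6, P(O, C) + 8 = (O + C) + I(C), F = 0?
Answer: -559/2 ≈ -279.50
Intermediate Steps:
P(O, C) = -8 + C + O (P(O, C) = -8 + ((O + C) + 0) = -8 + ((C + O) + 0) = -8 + (C + O) = -8 + C + O)
G = 5/12 (G = -1*1/4 + 4*(1/6) = -1/4 + 2/3 = 5/12 ≈ 0.41667)
(48 + 30)*f(G, P(4, F)) = (48 + 30)*(5/12 + (-8 + 0 + 4)) = 78*(5/12 - 4) = 78*(-43/12) = -559/2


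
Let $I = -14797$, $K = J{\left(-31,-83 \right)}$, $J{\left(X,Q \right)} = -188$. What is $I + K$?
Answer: $-14985$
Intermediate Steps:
$K = -188$
$I + K = -14797 - 188 = -14985$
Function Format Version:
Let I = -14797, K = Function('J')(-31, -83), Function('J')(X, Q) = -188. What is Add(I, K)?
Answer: -14985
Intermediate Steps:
K = -188
Add(I, K) = Add(-14797, -188) = -14985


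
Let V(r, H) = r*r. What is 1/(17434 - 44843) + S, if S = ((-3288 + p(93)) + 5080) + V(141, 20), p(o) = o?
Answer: 596584293/27409 ≈ 21766.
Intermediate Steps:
V(r, H) = r²
S = 21766 (S = ((-3288 + 93) + 5080) + 141² = (-3195 + 5080) + 19881 = 1885 + 19881 = 21766)
1/(17434 - 44843) + S = 1/(17434 - 44843) + 21766 = 1/(-27409) + 21766 = -1/27409 + 21766 = 596584293/27409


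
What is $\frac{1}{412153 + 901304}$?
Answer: $\frac{1}{1313457} \approx 7.6135 \cdot 10^{-7}$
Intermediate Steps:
$\frac{1}{412153 + 901304} = \frac{1}{1313457}$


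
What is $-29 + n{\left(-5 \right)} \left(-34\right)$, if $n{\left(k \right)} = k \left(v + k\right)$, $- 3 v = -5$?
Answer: $- \frac{1787}{3} \approx -595.67$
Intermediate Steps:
$v = \frac{5}{3}$ ($v = \left(- \frac{1}{3}\right) \left(-5\right) = \frac{5}{3} \approx 1.6667$)
$n{\left(k \right)} = k \left(\frac{5}{3} + k\right)$
$-29 + n{\left(-5 \right)} \left(-34\right) = -29 + \frac{1}{3} \left(-5\right) \left(5 + 3 \left(-5\right)\right) \left(-34\right) = -29 + \frac{1}{3} \left(-5\right) \left(5 - 15\right) \left(-34\right) = -29 + \frac{1}{3} \left(-5\right) \left(-10\right) \left(-34\right) = -29 + \frac{50}{3} \left(-34\right) = -29 - \frac{1700}{3} = - \frac{1787}{3}$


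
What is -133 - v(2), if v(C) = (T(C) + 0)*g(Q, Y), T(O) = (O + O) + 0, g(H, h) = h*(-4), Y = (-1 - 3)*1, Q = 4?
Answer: -197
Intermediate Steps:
Y = -4 (Y = -4*1 = -4)
g(H, h) = -4*h
T(O) = 2*O (T(O) = 2*O + 0 = 2*O)
v(C) = 32*C (v(C) = (2*C + 0)*(-4*(-4)) = (2*C)*16 = 32*C)
-133 - v(2) = -133 - 32*2 = -133 - 1*64 = -133 - 64 = -197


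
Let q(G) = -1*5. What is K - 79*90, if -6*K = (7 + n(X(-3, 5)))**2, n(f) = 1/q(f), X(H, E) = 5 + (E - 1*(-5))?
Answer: -533828/75 ≈ -7117.7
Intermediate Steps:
q(G) = -5
X(H, E) = 10 + E (X(H, E) = 5 + (E + 5) = 5 + (5 + E) = 10 + E)
n(f) = -1/5 (n(f) = 1/(-5) = -1/5)
K = -578/75 (K = -(7 - 1/5)**2/6 = -(34/5)**2/6 = -1/6*1156/25 = -578/75 ≈ -7.7067)
K - 79*90 = -578/75 - 79*90 = -578/75 - 7110 = -533828/75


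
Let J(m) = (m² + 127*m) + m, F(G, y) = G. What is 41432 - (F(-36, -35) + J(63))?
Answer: 29435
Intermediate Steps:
J(m) = m² + 128*m
41432 - (F(-36, -35) + J(63)) = 41432 - (-36 + 63*(128 + 63)) = 41432 - (-36 + 63*191) = 41432 - (-36 + 12033) = 41432 - 1*11997 = 41432 - 11997 = 29435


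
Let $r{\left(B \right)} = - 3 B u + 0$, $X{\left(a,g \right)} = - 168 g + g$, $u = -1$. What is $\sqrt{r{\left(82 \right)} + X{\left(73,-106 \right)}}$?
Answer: $2 \sqrt{4487} \approx 133.97$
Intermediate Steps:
$X{\left(a,g \right)} = - 167 g$
$r{\left(B \right)} = 3 B$ ($r{\left(B \right)} = - 3 B \left(-1\right) + 0 = 3 B + 0 = 3 B$)
$\sqrt{r{\left(82 \right)} + X{\left(73,-106 \right)}} = \sqrt{3 \cdot 82 - -17702} = \sqrt{246 + 17702} = \sqrt{17948} = 2 \sqrt{4487}$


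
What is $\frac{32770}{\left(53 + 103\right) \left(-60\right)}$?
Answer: $- \frac{3277}{936} \approx -3.5011$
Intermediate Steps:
$\frac{32770}{\left(53 + 103\right) \left(-60\right)} = \frac{32770}{156 \left(-60\right)} = \frac{32770}{-9360} = 32770 \left(- \frac{1}{9360}\right) = - \frac{3277}{936}$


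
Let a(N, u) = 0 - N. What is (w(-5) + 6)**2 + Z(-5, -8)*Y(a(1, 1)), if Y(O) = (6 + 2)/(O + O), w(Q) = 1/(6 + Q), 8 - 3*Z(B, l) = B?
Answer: 95/3 ≈ 31.667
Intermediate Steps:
a(N, u) = -N
Z(B, l) = 8/3 - B/3
Y(O) = 4/O (Y(O) = 8/((2*O)) = 8*(1/(2*O)) = 4/O)
(w(-5) + 6)**2 + Z(-5, -8)*Y(a(1, 1)) = (1/(6 - 5) + 6)**2 + (8/3 - 1/3*(-5))*(4/((-1*1))) = (1/1 + 6)**2 + (8/3 + 5/3)*(4/(-1)) = (1 + 6)**2 + 13*(4*(-1))/3 = 7**2 + (13/3)*(-4) = 49 - 52/3 = 95/3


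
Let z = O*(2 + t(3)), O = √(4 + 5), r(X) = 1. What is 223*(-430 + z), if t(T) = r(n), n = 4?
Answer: -93883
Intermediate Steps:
O = 3 (O = √9 = 3)
t(T) = 1
z = 9 (z = 3*(2 + 1) = 3*3 = 9)
223*(-430 + z) = 223*(-430 + 9) = 223*(-421) = -93883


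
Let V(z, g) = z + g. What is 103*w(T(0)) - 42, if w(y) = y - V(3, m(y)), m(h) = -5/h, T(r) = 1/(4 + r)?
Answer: 6939/4 ≈ 1734.8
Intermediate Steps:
V(z, g) = g + z
w(y) = -3 + y + 5/y (w(y) = y - (-5/y + 3) = y - (3 - 5/y) = y + (-3 + 5/y) = -3 + y + 5/y)
103*w(T(0)) - 42 = 103*(-3 + 1/(4 + 0) + 5/(1/(4 + 0))) - 42 = 103*(-3 + 1/4 + 5/(1/4)) - 42 = 103*(-3 + ¼ + 5/(¼)) - 42 = 103*(-3 + ¼ + 5*4) - 42 = 103*(-3 + ¼ + 20) - 42 = 103*(69/4) - 42 = 7107/4 - 42 = 6939/4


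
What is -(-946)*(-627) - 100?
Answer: -593242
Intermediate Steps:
-(-946)*(-627) - 100 = -946*627 - 100 = -593142 - 100 = -593242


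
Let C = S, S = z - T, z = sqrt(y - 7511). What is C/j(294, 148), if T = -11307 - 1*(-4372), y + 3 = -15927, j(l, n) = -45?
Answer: -1387/9 - I*sqrt(23441)/45 ≈ -154.11 - 3.4023*I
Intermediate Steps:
y = -15930 (y = -3 - 15927 = -15930)
z = I*sqrt(23441) (z = sqrt(-15930 - 7511) = sqrt(-23441) = I*sqrt(23441) ≈ 153.1*I)
T = -6935 (T = -11307 + 4372 = -6935)
S = 6935 + I*sqrt(23441) (S = I*sqrt(23441) - 1*(-6935) = I*sqrt(23441) + 6935 = 6935 + I*sqrt(23441) ≈ 6935.0 + 153.1*I)
C = 6935 + I*sqrt(23441) ≈ 6935.0 + 153.1*I
C/j(294, 148) = (6935 + I*sqrt(23441))/(-45) = (6935 + I*sqrt(23441))*(-1/45) = -1387/9 - I*sqrt(23441)/45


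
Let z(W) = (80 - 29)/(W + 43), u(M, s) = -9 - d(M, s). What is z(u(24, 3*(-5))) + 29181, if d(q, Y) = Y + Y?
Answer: 1867635/64 ≈ 29182.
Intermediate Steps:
d(q, Y) = 2*Y
u(M, s) = -9 - 2*s
z(W) = 51/(43 + W)
z(u(24, 3*(-5))) + 29181 = 51/(43 + (-9 - 6*(-5))) + 29181 = 51/(43 + (-9 - 2*(-15))) + 29181 = 51/(43 + (-9 + 30)) + 29181 = 51/(43 + 21) + 29181 = 51/64 + 29181 = 1867635/64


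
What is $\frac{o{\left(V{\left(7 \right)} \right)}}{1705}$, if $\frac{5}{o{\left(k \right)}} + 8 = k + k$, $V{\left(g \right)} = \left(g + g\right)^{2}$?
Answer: $\frac{1}{130944} \approx 7.6368 \cdot 10^{-6}$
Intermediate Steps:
$V{\left(g \right)} = 4 g^{2}$ ($V{\left(g \right)} = \left(2 g\right)^{2} = 4 g^{2}$)
$o{\left(k \right)} = \frac{5}{-8 + 2 k}$ ($o{\left(k \right)} = \frac{5}{-8 + \left(k + k\right)} = \frac{5}{-8 + 2 k}$)
$\frac{o{\left(V{\left(7 \right)} \right)}}{1705} = \frac{\frac{5}{2} \frac{1}{-4 + 4 \cdot 7^{2}}}{1705} = \frac{5}{2 \left(-4 + 4 \cdot 49\right)} \frac{1}{1705} = \frac{5}{2 \left(-4 + 196\right)} \frac{1}{1705} = \frac{5}{2 \cdot 192} \cdot \frac{1}{1705} = \frac{5}{2} \cdot \frac{1}{192} \cdot \frac{1}{1705} = \frac{5}{384} \cdot \frac{1}{1705} = \frac{1}{130944}$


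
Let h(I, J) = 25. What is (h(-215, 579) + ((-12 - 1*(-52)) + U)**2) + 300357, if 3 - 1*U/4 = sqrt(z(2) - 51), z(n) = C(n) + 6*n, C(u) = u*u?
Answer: 302526 - 416*I*sqrt(35) ≈ 3.0253e+5 - 2461.1*I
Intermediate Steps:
C(u) = u**2
z(n) = n**2 + 6*n
U = 12 - 4*I*sqrt(35) (U = 12 - 4*sqrt(2*(6 + 2) - 51) = 12 - 4*sqrt(2*8 - 51) = 12 - 4*sqrt(16 - 51) = 12 - 4*I*sqrt(35) ≈ 12.0 - 23.664*I)
(h(-215, 579) + ((-12 - 1*(-52)) + U)**2) + 300357 = (25 + ((-12 - 1*(-52)) + (12 - 4*I*sqrt(35)))**2) + 300357 = (25 + ((-12 + 52) + (12 - 4*I*sqrt(35)))**2) + 300357 = (25 + (40 + (12 - 4*I*sqrt(35)))**2) + 300357 = (25 + (52 - 4*I*sqrt(35))**2) + 300357 = 300382 + (52 - 4*I*sqrt(35))**2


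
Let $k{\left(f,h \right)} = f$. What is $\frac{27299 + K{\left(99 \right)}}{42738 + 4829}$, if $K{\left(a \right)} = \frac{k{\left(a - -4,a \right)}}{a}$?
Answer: $\frac{2702704}{4709133} \approx 0.57393$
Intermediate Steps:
$K{\left(a \right)} = \frac{4 + a}{a}$ ($K{\left(a \right)} = \frac{a - -4}{a} = \frac{a + 4}{a} = \frac{4 + a}{a}$)
$\frac{27299 + K{\left(99 \right)}}{42738 + 4829} = \frac{27299 + \frac{4 + 99}{99}}{42738 + 4829} = \frac{27299 + \frac{1}{99} \cdot 103}{47567} = \left(27299 + \frac{103}{99}\right) \frac{1}{47567} = \frac{2702704}{99} \cdot \frac{1}{47567} = \frac{2702704}{4709133}$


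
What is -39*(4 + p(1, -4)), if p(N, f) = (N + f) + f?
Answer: 117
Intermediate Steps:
p(N, f) = N + 2*f
-39*(4 + p(1, -4)) = -39*(4 + (1 + 2*(-4))) = -39*(4 + (1 - 8)) = -39*(4 - 7) = -39*(-3) = 117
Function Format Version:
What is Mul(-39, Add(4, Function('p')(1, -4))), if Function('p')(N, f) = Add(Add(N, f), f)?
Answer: 117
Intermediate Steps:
Function('p')(N, f) = Add(N, Mul(2, f))
Mul(-39, Add(4, Function('p')(1, -4))) = Mul(-39, Add(4, Add(1, Mul(2, -4)))) = Mul(-39, Add(4, Add(1, -8))) = Mul(-39, Add(4, -7)) = Mul(-39, -3) = 117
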